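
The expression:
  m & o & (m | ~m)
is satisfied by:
  {m: True, o: True}


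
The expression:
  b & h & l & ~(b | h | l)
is never true.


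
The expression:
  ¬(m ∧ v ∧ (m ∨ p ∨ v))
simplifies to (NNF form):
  ¬m ∨ ¬v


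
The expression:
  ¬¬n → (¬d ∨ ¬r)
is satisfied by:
  {d: False, n: False, r: False}
  {r: True, d: False, n: False}
  {n: True, d: False, r: False}
  {r: True, n: True, d: False}
  {d: True, r: False, n: False}
  {r: True, d: True, n: False}
  {n: True, d: True, r: False}


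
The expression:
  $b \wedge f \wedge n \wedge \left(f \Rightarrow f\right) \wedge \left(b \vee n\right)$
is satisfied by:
  {b: True, f: True, n: True}


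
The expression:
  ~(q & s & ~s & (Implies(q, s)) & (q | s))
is always true.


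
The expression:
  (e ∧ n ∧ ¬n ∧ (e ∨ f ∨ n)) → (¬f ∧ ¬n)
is always true.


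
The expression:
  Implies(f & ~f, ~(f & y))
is always true.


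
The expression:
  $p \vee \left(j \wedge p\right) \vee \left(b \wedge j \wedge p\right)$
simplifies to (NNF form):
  $p$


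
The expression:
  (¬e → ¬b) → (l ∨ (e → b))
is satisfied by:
  {b: True, l: True, e: False}
  {b: True, e: False, l: False}
  {l: True, e: False, b: False}
  {l: False, e: False, b: False}
  {b: True, l: True, e: True}
  {b: True, e: True, l: False}
  {l: True, e: True, b: False}


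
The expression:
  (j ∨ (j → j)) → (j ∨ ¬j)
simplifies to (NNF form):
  True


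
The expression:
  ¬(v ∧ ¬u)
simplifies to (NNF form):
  u ∨ ¬v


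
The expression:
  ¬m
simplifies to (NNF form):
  ¬m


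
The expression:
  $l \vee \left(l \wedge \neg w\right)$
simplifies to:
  $l$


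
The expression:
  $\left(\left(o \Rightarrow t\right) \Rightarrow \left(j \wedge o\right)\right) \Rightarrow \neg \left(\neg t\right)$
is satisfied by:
  {t: True, o: False}
  {o: False, t: False}
  {o: True, t: True}


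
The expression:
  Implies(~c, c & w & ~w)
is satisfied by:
  {c: True}


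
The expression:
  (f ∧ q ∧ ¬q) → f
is always true.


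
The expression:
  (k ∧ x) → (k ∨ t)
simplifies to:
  True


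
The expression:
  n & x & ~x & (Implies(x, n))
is never true.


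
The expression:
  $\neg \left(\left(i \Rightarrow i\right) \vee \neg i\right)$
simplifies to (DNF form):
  $\text{False}$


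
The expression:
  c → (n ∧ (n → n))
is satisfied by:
  {n: True, c: False}
  {c: False, n: False}
  {c: True, n: True}


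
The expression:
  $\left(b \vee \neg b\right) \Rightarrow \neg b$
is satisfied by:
  {b: False}


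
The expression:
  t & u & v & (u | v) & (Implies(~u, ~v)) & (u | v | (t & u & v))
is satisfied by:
  {t: True, u: True, v: True}


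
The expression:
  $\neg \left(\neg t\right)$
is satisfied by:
  {t: True}


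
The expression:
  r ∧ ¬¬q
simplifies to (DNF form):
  q ∧ r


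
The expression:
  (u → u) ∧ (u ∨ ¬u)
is always true.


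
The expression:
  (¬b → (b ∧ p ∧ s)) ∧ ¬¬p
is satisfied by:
  {p: True, b: True}


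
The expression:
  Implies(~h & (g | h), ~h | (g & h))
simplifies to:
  True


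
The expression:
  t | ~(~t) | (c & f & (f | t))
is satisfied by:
  {t: True, c: True, f: True}
  {t: True, c: True, f: False}
  {t: True, f: True, c: False}
  {t: True, f: False, c: False}
  {c: True, f: True, t: False}


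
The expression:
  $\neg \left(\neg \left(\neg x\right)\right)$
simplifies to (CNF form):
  $\neg x$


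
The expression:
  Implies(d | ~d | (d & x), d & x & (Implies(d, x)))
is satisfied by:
  {d: True, x: True}


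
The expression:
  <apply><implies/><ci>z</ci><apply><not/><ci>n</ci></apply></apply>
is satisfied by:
  {z: False, n: False}
  {n: True, z: False}
  {z: True, n: False}


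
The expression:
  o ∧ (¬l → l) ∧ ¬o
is never true.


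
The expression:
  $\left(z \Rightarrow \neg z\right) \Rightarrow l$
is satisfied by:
  {z: True, l: True}
  {z: True, l: False}
  {l: True, z: False}


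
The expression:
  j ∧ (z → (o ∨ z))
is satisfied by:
  {j: True}


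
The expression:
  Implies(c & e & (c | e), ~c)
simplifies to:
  ~c | ~e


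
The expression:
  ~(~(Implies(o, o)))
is always true.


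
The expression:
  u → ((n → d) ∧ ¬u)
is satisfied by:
  {u: False}


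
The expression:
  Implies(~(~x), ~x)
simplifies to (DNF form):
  ~x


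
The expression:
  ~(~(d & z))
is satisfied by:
  {z: True, d: True}


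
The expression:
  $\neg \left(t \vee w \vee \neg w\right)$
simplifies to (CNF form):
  $\text{False}$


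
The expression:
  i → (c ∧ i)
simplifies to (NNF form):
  c ∨ ¬i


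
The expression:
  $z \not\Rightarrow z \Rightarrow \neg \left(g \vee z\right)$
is always true.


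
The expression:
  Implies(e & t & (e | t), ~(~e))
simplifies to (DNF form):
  True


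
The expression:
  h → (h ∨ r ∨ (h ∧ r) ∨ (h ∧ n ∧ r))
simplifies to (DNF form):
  True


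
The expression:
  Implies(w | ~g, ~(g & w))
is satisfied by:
  {w: False, g: False}
  {g: True, w: False}
  {w: True, g: False}


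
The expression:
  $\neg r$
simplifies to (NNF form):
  $\neg r$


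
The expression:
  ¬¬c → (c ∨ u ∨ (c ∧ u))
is always true.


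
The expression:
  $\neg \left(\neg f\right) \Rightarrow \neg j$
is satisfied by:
  {j: False, f: False}
  {f: True, j: False}
  {j: True, f: False}


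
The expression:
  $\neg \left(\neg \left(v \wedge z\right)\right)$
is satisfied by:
  {z: True, v: True}


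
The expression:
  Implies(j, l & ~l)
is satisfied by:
  {j: False}


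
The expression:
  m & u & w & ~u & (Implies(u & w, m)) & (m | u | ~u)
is never true.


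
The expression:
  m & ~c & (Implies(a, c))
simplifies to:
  m & ~a & ~c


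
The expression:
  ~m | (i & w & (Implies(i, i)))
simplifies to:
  ~m | (i & w)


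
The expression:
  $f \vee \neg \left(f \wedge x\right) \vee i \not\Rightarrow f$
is always true.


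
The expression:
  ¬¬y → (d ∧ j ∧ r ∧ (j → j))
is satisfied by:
  {r: True, j: True, d: True, y: False}
  {r: True, j: True, d: False, y: False}
  {r: True, d: True, j: False, y: False}
  {r: True, d: False, j: False, y: False}
  {j: True, d: True, r: False, y: False}
  {j: True, r: False, d: False, y: False}
  {j: False, d: True, r: False, y: False}
  {j: False, r: False, d: False, y: False}
  {r: True, y: True, j: True, d: True}


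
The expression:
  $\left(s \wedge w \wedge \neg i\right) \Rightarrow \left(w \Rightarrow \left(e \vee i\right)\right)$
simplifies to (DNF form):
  $e \vee i \vee \neg s \vee \neg w$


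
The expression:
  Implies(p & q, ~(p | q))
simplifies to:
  ~p | ~q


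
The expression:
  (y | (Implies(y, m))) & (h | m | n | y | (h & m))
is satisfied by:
  {n: True, y: True, m: True, h: True}
  {n: True, y: True, m: True, h: False}
  {n: True, y: True, h: True, m: False}
  {n: True, y: True, h: False, m: False}
  {n: True, m: True, h: True, y: False}
  {n: True, m: True, h: False, y: False}
  {n: True, m: False, h: True, y: False}
  {n: True, m: False, h: False, y: False}
  {y: True, m: True, h: True, n: False}
  {y: True, m: True, h: False, n: False}
  {y: True, h: True, m: False, n: False}
  {y: True, h: False, m: False, n: False}
  {m: True, h: True, y: False, n: False}
  {m: True, y: False, h: False, n: False}
  {h: True, y: False, m: False, n: False}


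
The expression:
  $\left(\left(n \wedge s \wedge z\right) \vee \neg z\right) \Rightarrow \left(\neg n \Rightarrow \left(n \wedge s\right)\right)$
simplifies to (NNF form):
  $n \vee z$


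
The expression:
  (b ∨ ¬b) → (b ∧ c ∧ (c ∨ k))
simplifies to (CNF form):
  b ∧ c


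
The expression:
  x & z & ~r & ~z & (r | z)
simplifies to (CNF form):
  False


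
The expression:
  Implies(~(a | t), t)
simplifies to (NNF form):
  a | t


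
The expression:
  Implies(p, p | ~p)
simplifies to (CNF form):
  True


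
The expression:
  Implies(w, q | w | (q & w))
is always true.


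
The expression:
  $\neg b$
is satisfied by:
  {b: False}


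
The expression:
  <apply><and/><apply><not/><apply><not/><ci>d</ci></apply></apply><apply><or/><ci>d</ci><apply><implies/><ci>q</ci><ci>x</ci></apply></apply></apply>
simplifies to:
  <ci>d</ci>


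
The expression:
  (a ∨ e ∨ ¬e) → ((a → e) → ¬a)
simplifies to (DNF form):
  ¬a ∨ ¬e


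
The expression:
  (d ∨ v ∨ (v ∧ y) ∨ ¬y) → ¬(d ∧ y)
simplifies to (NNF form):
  ¬d ∨ ¬y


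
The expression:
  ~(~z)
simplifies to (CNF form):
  z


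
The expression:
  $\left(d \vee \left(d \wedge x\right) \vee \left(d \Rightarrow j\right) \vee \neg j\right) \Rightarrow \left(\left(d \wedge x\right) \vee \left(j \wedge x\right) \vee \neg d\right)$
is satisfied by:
  {x: True, d: False}
  {d: False, x: False}
  {d: True, x: True}


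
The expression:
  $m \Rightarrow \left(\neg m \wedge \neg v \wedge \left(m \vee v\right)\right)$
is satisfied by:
  {m: False}


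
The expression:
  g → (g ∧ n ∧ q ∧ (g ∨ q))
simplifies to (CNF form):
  (n ∨ ¬g) ∧ (q ∨ ¬g)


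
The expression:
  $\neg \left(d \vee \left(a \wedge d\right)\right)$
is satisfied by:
  {d: False}


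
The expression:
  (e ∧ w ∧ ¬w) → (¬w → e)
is always true.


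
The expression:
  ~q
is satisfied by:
  {q: False}


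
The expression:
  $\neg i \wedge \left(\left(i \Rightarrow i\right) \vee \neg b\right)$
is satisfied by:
  {i: False}


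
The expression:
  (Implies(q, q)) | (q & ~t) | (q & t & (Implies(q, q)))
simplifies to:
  True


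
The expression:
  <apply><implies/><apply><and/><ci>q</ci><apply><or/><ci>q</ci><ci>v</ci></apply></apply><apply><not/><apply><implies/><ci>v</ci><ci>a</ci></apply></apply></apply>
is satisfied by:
  {v: True, a: False, q: False}
  {a: False, q: False, v: False}
  {v: True, a: True, q: False}
  {a: True, v: False, q: False}
  {q: True, v: True, a: False}


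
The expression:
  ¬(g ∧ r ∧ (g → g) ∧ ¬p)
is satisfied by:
  {p: True, g: False, r: False}
  {g: False, r: False, p: False}
  {r: True, p: True, g: False}
  {r: True, g: False, p: False}
  {p: True, g: True, r: False}
  {g: True, p: False, r: False}
  {r: True, g: True, p: True}


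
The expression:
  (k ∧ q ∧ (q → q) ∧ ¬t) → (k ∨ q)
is always true.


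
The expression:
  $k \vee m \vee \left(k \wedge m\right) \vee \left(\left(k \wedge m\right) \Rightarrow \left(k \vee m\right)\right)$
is always true.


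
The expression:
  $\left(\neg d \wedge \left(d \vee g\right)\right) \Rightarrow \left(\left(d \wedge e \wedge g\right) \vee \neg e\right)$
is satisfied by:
  {d: True, g: False, e: False}
  {g: False, e: False, d: False}
  {d: True, e: True, g: False}
  {e: True, g: False, d: False}
  {d: True, g: True, e: False}
  {g: True, d: False, e: False}
  {d: True, e: True, g: True}


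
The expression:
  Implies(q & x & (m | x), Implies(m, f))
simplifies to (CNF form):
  f | ~m | ~q | ~x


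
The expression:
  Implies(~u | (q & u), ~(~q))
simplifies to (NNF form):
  q | u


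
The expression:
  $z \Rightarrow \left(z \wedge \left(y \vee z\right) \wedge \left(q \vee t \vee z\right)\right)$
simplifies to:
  $\text{True}$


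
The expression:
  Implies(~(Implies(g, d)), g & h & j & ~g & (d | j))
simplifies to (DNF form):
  d | ~g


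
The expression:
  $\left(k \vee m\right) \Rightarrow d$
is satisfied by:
  {d: True, k: False, m: False}
  {d: True, m: True, k: False}
  {d: True, k: True, m: False}
  {d: True, m: True, k: True}
  {m: False, k: False, d: False}


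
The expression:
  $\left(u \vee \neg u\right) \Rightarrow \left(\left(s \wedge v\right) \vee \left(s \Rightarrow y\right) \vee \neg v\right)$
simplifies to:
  $\text{True}$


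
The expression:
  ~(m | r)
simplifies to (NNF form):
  ~m & ~r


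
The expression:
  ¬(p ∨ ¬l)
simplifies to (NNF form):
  l ∧ ¬p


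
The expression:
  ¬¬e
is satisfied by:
  {e: True}


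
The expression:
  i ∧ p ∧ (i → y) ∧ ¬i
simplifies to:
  False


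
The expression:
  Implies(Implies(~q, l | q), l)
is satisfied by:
  {l: True, q: False}
  {q: False, l: False}
  {q: True, l: True}


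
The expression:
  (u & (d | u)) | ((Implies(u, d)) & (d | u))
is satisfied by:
  {d: True, u: True}
  {d: True, u: False}
  {u: True, d: False}


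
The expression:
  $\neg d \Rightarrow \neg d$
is always true.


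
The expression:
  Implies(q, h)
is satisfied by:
  {h: True, q: False}
  {q: False, h: False}
  {q: True, h: True}


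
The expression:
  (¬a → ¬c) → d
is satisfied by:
  {d: True, c: True, a: False}
  {d: True, c: False, a: False}
  {a: True, d: True, c: True}
  {a: True, d: True, c: False}
  {c: True, a: False, d: False}


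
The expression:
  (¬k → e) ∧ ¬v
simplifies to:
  ¬v ∧ (e ∨ k)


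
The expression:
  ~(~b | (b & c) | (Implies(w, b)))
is never true.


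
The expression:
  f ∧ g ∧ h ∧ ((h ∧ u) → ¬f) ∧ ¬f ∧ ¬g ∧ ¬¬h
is never true.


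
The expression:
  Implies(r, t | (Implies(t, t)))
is always true.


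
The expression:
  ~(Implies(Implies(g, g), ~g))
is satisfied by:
  {g: True}


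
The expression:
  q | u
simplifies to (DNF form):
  q | u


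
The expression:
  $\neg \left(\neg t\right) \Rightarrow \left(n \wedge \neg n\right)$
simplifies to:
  $\neg t$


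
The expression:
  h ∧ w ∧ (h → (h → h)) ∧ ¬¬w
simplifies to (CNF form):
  h ∧ w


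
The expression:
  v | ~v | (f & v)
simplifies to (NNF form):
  True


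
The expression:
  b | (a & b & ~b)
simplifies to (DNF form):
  b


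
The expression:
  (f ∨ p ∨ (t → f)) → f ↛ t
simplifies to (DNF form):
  (f ∧ ¬f) ∨ (f ∧ ¬t) ∨ (f ∧ t ∧ ¬f) ∨ (f ∧ t ∧ ¬t) ∨ (f ∧ ¬f ∧ ¬p) ∨ (f ∧ ¬p ∧ ¬t) ∨ (t ∧ ¬f ∧ ¬p) ∨ (t ∧ ¬p ∧ ¬t)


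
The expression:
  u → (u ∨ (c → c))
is always true.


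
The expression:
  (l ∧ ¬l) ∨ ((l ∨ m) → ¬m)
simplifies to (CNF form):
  ¬m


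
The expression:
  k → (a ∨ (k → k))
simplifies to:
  True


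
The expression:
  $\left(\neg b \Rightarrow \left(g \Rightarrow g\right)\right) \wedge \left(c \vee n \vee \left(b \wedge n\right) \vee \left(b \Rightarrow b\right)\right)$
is always true.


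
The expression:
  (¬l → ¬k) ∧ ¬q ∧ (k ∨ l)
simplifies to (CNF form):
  l ∧ ¬q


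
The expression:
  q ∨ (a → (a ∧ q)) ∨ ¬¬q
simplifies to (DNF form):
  q ∨ ¬a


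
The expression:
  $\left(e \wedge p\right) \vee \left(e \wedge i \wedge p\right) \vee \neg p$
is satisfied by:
  {e: True, p: False}
  {p: False, e: False}
  {p: True, e: True}


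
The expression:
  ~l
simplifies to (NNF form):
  ~l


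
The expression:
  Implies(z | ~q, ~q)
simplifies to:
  ~q | ~z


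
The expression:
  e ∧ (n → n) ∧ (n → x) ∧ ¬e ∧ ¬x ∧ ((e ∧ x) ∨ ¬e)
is never true.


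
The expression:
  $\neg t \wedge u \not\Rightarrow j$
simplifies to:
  $u \wedge \neg j \wedge \neg t$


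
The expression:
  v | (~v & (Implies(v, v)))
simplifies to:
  True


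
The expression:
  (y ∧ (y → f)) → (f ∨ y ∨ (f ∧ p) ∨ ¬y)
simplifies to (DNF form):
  True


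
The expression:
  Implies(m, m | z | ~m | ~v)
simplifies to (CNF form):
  True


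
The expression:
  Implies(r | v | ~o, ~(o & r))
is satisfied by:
  {o: False, r: False}
  {r: True, o: False}
  {o: True, r: False}


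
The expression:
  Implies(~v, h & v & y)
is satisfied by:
  {v: True}


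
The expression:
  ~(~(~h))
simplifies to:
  ~h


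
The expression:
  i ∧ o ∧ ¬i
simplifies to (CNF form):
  False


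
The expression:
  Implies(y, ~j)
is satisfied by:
  {y: False, j: False}
  {j: True, y: False}
  {y: True, j: False}


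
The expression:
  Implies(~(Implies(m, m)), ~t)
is always true.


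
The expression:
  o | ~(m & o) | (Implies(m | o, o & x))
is always true.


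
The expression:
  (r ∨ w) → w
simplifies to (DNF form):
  w ∨ ¬r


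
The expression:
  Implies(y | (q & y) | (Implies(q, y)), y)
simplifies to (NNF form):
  q | y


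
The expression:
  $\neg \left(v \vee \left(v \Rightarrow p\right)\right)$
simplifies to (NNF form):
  $\text{False}$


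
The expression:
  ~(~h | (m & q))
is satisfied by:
  {h: True, m: False, q: False}
  {h: True, q: True, m: False}
  {h: True, m: True, q: False}


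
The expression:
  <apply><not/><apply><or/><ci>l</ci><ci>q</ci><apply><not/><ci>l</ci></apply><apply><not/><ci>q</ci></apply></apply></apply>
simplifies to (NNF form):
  <false/>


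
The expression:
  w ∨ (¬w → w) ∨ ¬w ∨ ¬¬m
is always true.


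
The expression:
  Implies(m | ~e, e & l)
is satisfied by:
  {e: True, l: True, m: False}
  {e: True, m: False, l: False}
  {e: True, l: True, m: True}


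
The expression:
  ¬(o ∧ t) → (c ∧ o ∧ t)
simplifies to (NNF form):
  o ∧ t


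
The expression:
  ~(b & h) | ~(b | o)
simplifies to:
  ~b | ~h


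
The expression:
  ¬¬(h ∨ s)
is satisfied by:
  {s: True, h: True}
  {s: True, h: False}
  {h: True, s: False}


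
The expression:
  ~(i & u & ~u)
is always true.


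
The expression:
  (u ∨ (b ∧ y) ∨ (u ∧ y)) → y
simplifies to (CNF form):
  y ∨ ¬u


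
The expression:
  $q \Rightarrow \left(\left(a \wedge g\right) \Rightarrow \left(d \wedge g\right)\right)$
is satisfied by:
  {d: True, g: False, q: False, a: False}
  {d: False, g: False, q: False, a: False}
  {a: True, d: True, g: False, q: False}
  {a: True, d: False, g: False, q: False}
  {d: True, q: True, a: False, g: False}
  {q: True, a: False, g: False, d: False}
  {a: True, q: True, d: True, g: False}
  {a: True, q: True, d: False, g: False}
  {d: True, g: True, a: False, q: False}
  {g: True, a: False, q: False, d: False}
  {d: True, a: True, g: True, q: False}
  {a: True, g: True, d: False, q: False}
  {d: True, q: True, g: True, a: False}
  {q: True, g: True, a: False, d: False}
  {a: True, q: True, g: True, d: True}


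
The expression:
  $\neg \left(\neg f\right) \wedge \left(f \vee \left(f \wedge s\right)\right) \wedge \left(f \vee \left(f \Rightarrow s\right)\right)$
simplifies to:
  $f$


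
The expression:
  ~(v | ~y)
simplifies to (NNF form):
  y & ~v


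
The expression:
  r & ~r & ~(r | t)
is never true.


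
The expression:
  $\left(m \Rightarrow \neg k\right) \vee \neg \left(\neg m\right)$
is always true.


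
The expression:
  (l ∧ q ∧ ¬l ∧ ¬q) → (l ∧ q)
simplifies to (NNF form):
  True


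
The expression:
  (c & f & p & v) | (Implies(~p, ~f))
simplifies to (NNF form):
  p | ~f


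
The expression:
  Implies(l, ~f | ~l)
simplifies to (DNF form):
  ~f | ~l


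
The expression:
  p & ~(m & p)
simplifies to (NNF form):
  p & ~m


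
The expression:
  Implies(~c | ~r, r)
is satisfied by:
  {r: True}


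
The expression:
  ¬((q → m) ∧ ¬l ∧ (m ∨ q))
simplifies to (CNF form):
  l ∨ ¬m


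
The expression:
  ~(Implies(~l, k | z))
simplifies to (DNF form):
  ~k & ~l & ~z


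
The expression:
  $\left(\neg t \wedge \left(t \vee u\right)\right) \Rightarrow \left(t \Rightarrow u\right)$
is always true.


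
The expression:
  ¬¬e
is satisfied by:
  {e: True}


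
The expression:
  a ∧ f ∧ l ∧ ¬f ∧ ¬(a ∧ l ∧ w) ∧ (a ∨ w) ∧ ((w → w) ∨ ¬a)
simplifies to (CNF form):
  False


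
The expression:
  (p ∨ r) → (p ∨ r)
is always true.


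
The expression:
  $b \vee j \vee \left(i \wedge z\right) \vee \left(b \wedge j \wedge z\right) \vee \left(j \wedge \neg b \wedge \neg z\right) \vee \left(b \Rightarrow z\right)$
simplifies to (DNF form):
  $\text{True}$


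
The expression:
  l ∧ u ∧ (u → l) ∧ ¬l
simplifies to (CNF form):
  False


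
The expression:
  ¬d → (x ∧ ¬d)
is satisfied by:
  {x: True, d: True}
  {x: True, d: False}
  {d: True, x: False}


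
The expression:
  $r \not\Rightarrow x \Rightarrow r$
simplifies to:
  $\text{True}$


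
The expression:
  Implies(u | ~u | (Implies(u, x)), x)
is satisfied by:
  {x: True}


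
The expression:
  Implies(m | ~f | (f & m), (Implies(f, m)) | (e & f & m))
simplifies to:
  True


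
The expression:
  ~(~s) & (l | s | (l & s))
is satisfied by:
  {s: True}


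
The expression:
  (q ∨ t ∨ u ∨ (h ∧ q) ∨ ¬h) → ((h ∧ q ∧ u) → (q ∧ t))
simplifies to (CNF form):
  t ∨ ¬h ∨ ¬q ∨ ¬u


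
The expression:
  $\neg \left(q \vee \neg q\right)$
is never true.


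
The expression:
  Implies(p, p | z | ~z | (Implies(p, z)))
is always true.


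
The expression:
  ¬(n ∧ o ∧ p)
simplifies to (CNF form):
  ¬n ∨ ¬o ∨ ¬p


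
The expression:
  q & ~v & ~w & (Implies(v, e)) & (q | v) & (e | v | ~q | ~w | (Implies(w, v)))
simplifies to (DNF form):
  q & ~v & ~w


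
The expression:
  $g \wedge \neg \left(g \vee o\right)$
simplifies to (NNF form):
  $\text{False}$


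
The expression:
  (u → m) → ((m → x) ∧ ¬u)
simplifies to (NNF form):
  (x ∧ ¬u) ∨ ¬m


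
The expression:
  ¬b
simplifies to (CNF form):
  ¬b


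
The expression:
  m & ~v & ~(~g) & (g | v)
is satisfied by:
  {m: True, g: True, v: False}


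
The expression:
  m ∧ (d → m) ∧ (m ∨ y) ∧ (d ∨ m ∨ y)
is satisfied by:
  {m: True}


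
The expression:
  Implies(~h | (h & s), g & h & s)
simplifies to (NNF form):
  h & (g | ~s)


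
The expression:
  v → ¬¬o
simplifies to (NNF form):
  o ∨ ¬v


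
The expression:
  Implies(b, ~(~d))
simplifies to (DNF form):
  d | ~b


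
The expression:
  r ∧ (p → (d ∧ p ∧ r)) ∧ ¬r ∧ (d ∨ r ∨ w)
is never true.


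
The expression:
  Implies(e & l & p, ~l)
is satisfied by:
  {l: False, e: False, p: False}
  {p: True, l: False, e: False}
  {e: True, l: False, p: False}
  {p: True, e: True, l: False}
  {l: True, p: False, e: False}
  {p: True, l: True, e: False}
  {e: True, l: True, p: False}


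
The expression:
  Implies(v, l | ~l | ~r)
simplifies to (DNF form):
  True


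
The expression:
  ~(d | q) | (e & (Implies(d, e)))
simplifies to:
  e | (~d & ~q)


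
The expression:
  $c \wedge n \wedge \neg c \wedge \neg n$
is never true.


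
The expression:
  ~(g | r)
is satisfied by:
  {g: False, r: False}


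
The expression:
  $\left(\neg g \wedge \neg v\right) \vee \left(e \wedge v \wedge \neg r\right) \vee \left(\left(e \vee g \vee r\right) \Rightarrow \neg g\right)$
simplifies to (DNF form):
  $\left(e \wedge v \wedge \neg r\right) \vee \neg g$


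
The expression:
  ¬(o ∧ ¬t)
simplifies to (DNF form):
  t ∨ ¬o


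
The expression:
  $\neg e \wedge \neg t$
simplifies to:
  $\neg e \wedge \neg t$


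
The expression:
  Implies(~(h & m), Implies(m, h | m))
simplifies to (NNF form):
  True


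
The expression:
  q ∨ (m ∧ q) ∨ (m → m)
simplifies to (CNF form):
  True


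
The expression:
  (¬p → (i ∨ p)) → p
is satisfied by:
  {p: True, i: False}
  {i: False, p: False}
  {i: True, p: True}


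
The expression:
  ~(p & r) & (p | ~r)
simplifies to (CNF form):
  ~r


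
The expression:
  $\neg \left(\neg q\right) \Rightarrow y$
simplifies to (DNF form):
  $y \vee \neg q$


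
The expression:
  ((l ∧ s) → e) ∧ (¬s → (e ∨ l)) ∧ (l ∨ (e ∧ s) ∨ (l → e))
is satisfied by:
  {e: True, s: False, l: False}
  {l: True, e: True, s: False}
  {e: True, s: True, l: False}
  {l: True, e: True, s: True}
  {l: True, s: False, e: False}
  {s: True, l: False, e: False}


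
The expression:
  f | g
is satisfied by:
  {g: True, f: True}
  {g: True, f: False}
  {f: True, g: False}


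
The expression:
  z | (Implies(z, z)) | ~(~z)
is always true.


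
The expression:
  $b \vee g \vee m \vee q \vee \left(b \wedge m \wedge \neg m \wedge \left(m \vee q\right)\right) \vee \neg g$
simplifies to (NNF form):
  $\text{True}$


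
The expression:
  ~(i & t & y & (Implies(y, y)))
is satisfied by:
  {t: False, y: False, i: False}
  {i: True, t: False, y: False}
  {y: True, t: False, i: False}
  {i: True, y: True, t: False}
  {t: True, i: False, y: False}
  {i: True, t: True, y: False}
  {y: True, t: True, i: False}


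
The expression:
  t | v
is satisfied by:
  {t: True, v: True}
  {t: True, v: False}
  {v: True, t: False}


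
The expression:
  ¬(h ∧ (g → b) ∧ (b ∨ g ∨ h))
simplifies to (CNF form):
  (g ∨ ¬h) ∧ (¬b ∨ ¬h)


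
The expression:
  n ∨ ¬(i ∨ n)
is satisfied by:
  {n: True, i: False}
  {i: False, n: False}
  {i: True, n: True}


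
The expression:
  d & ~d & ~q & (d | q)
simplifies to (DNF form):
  False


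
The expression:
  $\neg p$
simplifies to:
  $\neg p$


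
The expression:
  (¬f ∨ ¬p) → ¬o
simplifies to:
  (f ∧ p) ∨ ¬o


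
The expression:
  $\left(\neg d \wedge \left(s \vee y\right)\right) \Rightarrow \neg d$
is always true.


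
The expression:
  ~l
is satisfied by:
  {l: False}


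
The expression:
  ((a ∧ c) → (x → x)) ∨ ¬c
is always true.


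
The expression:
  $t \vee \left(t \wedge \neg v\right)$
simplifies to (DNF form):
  $t$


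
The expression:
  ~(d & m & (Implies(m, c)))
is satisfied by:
  {m: False, d: False, c: False}
  {c: True, m: False, d: False}
  {d: True, m: False, c: False}
  {c: True, d: True, m: False}
  {m: True, c: False, d: False}
  {c: True, m: True, d: False}
  {d: True, m: True, c: False}


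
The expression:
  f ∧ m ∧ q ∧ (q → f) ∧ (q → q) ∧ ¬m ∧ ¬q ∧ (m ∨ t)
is never true.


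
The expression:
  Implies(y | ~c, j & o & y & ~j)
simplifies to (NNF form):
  c & ~y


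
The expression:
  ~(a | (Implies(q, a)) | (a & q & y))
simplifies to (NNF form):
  q & ~a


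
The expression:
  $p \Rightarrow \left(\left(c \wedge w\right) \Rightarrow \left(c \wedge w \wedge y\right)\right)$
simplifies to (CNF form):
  $y \vee \neg c \vee \neg p \vee \neg w$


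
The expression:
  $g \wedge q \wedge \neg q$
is never true.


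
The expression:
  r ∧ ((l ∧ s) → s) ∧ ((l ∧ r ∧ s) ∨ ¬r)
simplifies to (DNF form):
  l ∧ r ∧ s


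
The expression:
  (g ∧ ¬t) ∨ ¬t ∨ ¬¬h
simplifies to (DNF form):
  h ∨ ¬t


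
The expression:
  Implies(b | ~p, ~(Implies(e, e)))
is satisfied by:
  {p: True, b: False}


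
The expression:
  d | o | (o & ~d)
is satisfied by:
  {d: True, o: True}
  {d: True, o: False}
  {o: True, d: False}


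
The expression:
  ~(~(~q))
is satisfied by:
  {q: False}


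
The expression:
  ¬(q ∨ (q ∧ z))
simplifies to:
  ¬q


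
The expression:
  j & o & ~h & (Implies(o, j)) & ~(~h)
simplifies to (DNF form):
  False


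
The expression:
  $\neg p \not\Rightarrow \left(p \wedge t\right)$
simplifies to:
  $\neg p$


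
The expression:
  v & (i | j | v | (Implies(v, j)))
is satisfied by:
  {v: True}


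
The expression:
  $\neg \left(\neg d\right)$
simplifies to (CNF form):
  $d$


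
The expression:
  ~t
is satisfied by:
  {t: False}


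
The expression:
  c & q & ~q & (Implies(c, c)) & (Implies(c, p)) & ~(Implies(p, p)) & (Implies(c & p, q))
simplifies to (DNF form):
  False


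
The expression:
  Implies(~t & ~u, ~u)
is always true.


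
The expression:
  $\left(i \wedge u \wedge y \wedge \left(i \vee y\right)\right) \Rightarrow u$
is always true.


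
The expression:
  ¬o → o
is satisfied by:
  {o: True}


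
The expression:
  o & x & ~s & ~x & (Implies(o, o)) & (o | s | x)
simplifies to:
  False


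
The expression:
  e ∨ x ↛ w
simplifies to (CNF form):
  (e ∨ x) ∧ (e ∨ ¬w)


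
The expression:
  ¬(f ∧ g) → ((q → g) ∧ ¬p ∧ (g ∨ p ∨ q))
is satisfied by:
  {f: True, g: True, p: False}
  {g: True, p: False, f: False}
  {f: True, p: True, g: True}


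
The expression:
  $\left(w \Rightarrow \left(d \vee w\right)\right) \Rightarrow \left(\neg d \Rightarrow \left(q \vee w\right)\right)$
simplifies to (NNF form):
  $d \vee q \vee w$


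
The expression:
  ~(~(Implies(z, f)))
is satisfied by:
  {f: True, z: False}
  {z: False, f: False}
  {z: True, f: True}


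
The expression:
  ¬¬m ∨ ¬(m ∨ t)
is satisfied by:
  {m: True, t: False}
  {t: False, m: False}
  {t: True, m: True}


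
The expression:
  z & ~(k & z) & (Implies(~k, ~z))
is never true.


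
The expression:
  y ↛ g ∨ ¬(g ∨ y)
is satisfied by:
  {g: False}


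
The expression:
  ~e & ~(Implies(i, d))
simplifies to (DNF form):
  i & ~d & ~e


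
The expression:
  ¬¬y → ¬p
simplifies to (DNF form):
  ¬p ∨ ¬y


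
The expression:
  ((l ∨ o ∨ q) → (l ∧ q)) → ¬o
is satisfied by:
  {l: False, q: False, o: False}
  {o: True, l: False, q: False}
  {q: True, l: False, o: False}
  {o: True, q: True, l: False}
  {l: True, o: False, q: False}
  {o: True, l: True, q: False}
  {q: True, l: True, o: False}


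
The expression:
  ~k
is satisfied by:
  {k: False}


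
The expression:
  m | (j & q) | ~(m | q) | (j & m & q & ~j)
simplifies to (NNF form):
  j | m | ~q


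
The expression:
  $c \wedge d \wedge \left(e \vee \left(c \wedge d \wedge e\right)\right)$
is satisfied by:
  {c: True, e: True, d: True}


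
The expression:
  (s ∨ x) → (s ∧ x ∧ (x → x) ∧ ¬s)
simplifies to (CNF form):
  ¬s ∧ ¬x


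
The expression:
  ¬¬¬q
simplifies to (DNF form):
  ¬q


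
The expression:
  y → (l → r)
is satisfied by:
  {r: True, l: False, y: False}
  {l: False, y: False, r: False}
  {r: True, y: True, l: False}
  {y: True, l: False, r: False}
  {r: True, l: True, y: False}
  {l: True, r: False, y: False}
  {r: True, y: True, l: True}


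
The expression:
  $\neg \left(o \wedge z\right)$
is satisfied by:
  {o: False, z: False}
  {z: True, o: False}
  {o: True, z: False}


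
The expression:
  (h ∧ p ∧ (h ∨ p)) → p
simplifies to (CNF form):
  True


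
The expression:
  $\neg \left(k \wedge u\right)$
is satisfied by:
  {u: False, k: False}
  {k: True, u: False}
  {u: True, k: False}


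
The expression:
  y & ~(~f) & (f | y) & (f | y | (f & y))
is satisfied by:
  {f: True, y: True}


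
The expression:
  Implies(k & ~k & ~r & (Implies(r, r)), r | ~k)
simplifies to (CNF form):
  True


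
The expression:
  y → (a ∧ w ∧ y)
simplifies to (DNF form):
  (a ∧ w) ∨ ¬y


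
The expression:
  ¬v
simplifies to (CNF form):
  ¬v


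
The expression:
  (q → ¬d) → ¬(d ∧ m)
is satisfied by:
  {q: True, m: False, d: False}
  {m: False, d: False, q: False}
  {d: True, q: True, m: False}
  {d: True, m: False, q: False}
  {q: True, m: True, d: False}
  {m: True, q: False, d: False}
  {d: True, m: True, q: True}


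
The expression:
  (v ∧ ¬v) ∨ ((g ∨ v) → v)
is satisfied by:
  {v: True, g: False}
  {g: False, v: False}
  {g: True, v: True}


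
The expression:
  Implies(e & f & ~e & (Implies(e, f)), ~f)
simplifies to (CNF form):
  True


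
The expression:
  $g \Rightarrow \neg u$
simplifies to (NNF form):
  $\neg g \vee \neg u$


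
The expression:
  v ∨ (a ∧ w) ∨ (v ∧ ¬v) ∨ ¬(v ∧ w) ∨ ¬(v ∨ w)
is always true.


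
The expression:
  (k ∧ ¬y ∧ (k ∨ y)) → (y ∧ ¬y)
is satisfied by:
  {y: True, k: False}
  {k: False, y: False}
  {k: True, y: True}


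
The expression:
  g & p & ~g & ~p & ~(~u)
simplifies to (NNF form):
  False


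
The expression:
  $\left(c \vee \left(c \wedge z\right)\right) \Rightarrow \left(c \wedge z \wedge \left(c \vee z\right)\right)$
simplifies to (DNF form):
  $z \vee \neg c$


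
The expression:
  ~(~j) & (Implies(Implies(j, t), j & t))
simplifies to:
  j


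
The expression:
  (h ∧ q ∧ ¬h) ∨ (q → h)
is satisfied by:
  {h: True, q: False}
  {q: False, h: False}
  {q: True, h: True}


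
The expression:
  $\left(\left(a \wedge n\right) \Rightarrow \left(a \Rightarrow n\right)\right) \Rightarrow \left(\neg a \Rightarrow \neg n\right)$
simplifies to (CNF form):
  $a \vee \neg n$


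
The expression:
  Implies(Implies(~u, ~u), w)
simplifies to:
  w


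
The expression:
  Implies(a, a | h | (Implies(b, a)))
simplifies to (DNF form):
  True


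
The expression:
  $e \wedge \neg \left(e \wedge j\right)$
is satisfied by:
  {e: True, j: False}


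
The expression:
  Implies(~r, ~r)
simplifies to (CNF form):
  True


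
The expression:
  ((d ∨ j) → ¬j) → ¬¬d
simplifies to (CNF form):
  d ∨ j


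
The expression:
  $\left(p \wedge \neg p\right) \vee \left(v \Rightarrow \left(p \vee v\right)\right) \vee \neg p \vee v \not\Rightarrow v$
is always true.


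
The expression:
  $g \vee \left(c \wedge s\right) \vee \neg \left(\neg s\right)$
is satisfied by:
  {g: True, s: True}
  {g: True, s: False}
  {s: True, g: False}


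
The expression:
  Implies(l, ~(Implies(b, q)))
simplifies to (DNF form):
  ~l | (b & ~q)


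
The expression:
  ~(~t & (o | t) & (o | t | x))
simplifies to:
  t | ~o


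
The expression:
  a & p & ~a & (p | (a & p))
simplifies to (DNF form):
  False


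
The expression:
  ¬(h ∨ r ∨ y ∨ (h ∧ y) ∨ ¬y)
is never true.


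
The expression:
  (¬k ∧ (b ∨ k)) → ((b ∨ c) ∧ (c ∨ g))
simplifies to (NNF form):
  c ∨ g ∨ k ∨ ¬b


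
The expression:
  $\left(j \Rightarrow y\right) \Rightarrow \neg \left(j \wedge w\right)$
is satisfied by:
  {w: False, y: False, j: False}
  {j: True, w: False, y: False}
  {y: True, w: False, j: False}
  {j: True, y: True, w: False}
  {w: True, j: False, y: False}
  {j: True, w: True, y: False}
  {y: True, w: True, j: False}


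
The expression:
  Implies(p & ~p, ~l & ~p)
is always true.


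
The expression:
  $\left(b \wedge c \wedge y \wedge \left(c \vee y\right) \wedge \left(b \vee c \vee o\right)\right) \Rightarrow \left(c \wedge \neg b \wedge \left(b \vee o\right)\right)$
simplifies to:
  $\neg b \vee \neg c \vee \neg y$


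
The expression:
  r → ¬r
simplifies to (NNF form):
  ¬r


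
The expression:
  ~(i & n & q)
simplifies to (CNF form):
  ~i | ~n | ~q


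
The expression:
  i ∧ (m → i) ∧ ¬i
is never true.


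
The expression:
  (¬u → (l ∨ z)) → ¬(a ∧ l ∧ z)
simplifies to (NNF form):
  ¬a ∨ ¬l ∨ ¬z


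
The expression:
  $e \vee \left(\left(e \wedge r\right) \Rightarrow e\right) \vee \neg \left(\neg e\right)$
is always true.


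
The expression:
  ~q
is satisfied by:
  {q: False}


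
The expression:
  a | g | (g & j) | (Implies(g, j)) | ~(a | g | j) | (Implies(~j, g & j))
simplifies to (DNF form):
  True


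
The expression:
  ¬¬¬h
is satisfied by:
  {h: False}


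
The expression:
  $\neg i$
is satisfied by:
  {i: False}


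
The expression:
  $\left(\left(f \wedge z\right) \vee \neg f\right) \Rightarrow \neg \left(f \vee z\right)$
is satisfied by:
  {z: False}


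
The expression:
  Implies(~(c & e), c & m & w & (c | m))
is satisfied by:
  {c: True, e: True, w: True, m: True}
  {c: True, e: True, w: True, m: False}
  {c: True, e: True, m: True, w: False}
  {c: True, e: True, m: False, w: False}
  {c: True, w: True, m: True, e: False}


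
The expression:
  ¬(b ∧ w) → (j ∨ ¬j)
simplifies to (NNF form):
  True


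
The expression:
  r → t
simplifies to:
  t ∨ ¬r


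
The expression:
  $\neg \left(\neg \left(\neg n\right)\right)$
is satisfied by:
  {n: False}


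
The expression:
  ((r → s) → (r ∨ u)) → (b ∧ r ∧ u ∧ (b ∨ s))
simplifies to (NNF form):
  (b ∨ ¬u) ∧ (r ∨ ¬u) ∧ (u ∨ ¬r)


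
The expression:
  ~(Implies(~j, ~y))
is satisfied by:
  {y: True, j: False}


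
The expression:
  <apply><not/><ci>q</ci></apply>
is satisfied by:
  {q: False}


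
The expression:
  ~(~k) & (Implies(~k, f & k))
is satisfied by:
  {k: True}


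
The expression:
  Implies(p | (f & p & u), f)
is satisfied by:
  {f: True, p: False}
  {p: False, f: False}
  {p: True, f: True}


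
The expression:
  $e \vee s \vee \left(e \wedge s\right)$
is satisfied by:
  {e: True, s: True}
  {e: True, s: False}
  {s: True, e: False}


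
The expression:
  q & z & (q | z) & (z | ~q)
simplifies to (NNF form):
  q & z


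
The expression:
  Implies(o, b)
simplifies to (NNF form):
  b | ~o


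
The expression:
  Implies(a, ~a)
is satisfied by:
  {a: False}


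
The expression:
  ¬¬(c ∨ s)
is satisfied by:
  {c: True, s: True}
  {c: True, s: False}
  {s: True, c: False}


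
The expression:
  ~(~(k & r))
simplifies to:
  k & r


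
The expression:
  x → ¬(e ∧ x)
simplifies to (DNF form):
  ¬e ∨ ¬x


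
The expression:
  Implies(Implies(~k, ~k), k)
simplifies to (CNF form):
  k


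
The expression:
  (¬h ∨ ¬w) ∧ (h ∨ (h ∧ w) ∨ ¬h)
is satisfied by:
  {w: False, h: False}
  {h: True, w: False}
  {w: True, h: False}


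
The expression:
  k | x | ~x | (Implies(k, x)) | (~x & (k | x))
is always true.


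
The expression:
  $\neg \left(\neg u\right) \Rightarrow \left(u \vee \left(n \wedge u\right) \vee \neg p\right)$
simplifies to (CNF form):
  $\text{True}$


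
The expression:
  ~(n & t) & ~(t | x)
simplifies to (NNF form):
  ~t & ~x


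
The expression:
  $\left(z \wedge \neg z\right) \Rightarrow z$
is always true.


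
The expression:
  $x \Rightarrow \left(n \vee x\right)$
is always true.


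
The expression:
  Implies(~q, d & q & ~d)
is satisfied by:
  {q: True}


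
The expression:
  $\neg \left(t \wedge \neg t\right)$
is always true.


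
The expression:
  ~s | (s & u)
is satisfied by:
  {u: True, s: False}
  {s: False, u: False}
  {s: True, u: True}


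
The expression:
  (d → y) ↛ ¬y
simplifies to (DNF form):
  y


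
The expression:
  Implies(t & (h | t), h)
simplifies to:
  h | ~t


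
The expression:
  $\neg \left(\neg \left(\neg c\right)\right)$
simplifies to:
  $\neg c$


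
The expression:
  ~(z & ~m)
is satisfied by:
  {m: True, z: False}
  {z: False, m: False}
  {z: True, m: True}


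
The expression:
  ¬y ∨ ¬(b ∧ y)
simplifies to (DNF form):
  ¬b ∨ ¬y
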